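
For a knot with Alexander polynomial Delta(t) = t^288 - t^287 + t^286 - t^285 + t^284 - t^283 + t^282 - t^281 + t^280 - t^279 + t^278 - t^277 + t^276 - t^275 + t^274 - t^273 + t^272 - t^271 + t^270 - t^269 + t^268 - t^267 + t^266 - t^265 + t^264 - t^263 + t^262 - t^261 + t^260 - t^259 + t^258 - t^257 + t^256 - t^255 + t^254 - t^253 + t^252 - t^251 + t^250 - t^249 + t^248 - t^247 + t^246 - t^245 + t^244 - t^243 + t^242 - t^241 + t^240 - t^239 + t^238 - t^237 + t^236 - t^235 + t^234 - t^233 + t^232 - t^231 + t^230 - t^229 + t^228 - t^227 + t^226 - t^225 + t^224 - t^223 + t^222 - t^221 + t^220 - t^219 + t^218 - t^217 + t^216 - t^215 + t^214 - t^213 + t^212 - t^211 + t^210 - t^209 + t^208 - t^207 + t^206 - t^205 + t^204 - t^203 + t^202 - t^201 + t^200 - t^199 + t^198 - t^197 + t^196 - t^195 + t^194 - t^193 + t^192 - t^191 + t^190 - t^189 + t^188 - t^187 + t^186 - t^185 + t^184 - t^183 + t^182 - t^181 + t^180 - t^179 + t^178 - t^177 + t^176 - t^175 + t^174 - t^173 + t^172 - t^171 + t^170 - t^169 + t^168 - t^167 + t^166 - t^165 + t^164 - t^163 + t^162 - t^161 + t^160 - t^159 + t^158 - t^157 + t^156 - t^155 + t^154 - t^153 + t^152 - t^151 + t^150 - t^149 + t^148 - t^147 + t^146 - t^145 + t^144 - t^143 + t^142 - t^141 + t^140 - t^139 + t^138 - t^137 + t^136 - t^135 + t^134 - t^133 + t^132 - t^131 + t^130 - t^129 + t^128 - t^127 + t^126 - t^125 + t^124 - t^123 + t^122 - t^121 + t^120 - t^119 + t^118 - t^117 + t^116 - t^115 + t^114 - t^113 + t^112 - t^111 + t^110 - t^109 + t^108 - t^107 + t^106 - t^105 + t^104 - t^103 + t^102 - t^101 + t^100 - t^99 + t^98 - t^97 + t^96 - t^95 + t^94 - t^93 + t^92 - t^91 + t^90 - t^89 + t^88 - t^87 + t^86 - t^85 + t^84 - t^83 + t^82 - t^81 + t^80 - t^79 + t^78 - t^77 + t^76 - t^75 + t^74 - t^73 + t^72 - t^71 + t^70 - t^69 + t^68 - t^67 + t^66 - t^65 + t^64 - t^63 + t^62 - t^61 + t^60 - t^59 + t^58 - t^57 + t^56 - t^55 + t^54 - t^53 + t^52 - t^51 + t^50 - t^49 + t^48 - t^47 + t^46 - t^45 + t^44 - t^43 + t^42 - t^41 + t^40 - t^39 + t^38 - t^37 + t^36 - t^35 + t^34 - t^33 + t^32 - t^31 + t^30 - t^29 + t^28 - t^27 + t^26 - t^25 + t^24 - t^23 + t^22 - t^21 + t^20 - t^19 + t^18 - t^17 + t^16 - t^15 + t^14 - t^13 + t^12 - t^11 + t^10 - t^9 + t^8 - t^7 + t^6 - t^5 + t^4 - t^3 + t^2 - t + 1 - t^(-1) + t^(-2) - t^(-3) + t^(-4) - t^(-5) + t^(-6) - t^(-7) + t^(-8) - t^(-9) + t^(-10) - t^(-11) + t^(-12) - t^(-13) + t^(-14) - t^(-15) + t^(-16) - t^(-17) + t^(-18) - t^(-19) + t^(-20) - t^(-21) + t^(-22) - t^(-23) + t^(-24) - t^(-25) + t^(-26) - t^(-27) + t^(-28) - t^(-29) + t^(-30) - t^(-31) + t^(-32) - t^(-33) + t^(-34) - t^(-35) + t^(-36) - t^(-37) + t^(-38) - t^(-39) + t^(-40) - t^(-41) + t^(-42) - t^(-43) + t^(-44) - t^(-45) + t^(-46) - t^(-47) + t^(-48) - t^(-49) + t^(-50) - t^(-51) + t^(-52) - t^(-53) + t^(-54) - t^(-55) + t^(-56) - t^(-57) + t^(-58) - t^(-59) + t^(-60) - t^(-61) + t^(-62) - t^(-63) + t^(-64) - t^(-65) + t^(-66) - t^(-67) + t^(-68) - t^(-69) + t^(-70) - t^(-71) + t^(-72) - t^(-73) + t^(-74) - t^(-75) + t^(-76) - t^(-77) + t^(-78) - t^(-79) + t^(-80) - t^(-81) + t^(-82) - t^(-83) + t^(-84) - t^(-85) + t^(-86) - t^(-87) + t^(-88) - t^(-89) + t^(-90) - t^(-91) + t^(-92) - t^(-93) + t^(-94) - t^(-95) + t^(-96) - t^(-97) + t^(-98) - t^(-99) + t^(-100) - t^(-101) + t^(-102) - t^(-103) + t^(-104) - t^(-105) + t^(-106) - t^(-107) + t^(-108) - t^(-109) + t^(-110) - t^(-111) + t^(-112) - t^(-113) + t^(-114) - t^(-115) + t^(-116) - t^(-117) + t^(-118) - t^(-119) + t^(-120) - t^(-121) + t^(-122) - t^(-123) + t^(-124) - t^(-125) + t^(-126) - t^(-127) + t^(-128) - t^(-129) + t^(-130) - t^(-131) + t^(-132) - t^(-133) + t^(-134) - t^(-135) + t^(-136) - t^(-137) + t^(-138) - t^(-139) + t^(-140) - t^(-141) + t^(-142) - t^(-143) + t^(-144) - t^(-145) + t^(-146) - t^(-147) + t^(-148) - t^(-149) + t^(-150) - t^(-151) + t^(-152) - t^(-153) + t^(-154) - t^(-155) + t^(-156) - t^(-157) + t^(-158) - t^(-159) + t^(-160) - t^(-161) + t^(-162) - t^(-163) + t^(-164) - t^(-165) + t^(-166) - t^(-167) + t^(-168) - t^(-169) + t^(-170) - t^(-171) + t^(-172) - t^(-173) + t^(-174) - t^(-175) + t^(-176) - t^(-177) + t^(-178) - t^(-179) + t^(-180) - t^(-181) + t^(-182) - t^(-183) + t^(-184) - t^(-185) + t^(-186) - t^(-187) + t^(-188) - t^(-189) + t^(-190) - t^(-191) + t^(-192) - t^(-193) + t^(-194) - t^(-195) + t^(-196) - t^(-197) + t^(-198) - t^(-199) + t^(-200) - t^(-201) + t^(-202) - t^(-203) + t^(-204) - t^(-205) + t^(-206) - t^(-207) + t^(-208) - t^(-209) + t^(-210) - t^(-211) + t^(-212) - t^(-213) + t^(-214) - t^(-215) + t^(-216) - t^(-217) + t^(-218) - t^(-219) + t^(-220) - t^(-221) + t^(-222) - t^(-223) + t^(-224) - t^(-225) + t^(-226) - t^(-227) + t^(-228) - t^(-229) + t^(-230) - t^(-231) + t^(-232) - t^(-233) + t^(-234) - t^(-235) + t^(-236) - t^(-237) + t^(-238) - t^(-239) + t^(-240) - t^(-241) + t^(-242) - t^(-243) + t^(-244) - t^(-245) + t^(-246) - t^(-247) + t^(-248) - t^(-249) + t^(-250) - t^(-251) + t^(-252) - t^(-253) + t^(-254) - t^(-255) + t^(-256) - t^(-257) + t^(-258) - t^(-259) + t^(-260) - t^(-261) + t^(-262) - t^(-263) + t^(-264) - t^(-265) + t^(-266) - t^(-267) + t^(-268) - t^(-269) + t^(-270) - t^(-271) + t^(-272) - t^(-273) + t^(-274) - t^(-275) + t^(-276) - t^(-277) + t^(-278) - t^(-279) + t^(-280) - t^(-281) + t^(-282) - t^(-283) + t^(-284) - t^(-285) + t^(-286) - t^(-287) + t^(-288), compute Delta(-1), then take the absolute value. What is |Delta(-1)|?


Step 1: The polynomial has 577 terms with alternating signs, exponents from 288 down to -288.
Step 2: Substitute t = -1. The i-th term has coefficient (-1)^i and exponent (m-i),
  so its value is (-1)^i * (-1)^(m-i) = (-1)^m = 1 for every i.
Step 3: All 577 terms equal 1, so Delta(-1) = 577 * (1) = 577
Step 4: |Delta(-1)| = 577

577


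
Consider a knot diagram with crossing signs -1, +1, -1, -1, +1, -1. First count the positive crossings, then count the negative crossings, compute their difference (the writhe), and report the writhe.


Step 1: Count positive crossings (+1).
Positive crossings: 2
Step 2: Count negative crossings (-1).
Negative crossings: 4
Step 3: Writhe = (positive) - (negative)
w = 2 - 4 = -2
Step 4: |w| = 2, and w is negative

-2


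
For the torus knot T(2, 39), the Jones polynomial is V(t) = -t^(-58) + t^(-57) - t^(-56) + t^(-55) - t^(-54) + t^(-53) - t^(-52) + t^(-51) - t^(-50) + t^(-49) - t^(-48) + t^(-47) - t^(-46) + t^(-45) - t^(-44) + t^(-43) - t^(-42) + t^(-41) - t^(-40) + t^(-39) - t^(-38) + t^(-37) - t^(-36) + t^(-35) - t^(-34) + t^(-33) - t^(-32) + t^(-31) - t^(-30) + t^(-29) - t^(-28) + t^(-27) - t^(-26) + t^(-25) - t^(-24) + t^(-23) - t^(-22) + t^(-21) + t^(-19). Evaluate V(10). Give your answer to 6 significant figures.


Substituting t = 10 into V(t) = -t^(-58) + t^(-57) - t^(-56) + t^(-55) - t^(-54) + t^(-53) - t^(-52) + t^(-51) - t^(-50) + t^(-49) - t^(-48) + t^(-47) - t^(-46) + t^(-45) - t^(-44) + t^(-43) - t^(-42) + t^(-41) - t^(-40) + t^(-39) - t^(-38) + t^(-37) - t^(-36) + t^(-35) - t^(-34) + t^(-33) - t^(-32) + t^(-31) - t^(-30) + t^(-29) - t^(-28) + t^(-27) - t^(-26) + t^(-25) - t^(-24) + t^(-23) - t^(-22) + t^(-21) + t^(-19):
  (-)t^(-58) = -1e-58
  (+)t^(-57) = 1e-57
  (-)t^(-56) = -1e-56
  (+)t^(-55) = 1e-55
  (-)t^(-54) = -1e-54
  (+)t^(-53) = 1e-53
  (-)t^(-52) = -1e-52
  (+)t^(-51) = 1e-51
  (-)t^(-50) = -1e-50
  (+)t^(-49) = 1e-49
  (-)t^(-48) = -1e-48
  (+)t^(-47) = 1e-47
  (-)t^(-46) = -1e-46
  (+)t^(-45) = 1e-45
  (-)t^(-44) = -1e-44
  (+)t^(-43) = 1e-43
  (-)t^(-42) = -1e-42
  (+)t^(-41) = 1e-41
  (-)t^(-40) = -1e-40
  (+)t^(-39) = 1e-39
  (-)t^(-38) = -1e-38
  (+)t^(-37) = 1e-37
  (-)t^(-36) = -1e-36
  (+)t^(-35) = 1e-35
  (-)t^(-34) = -1e-34
  (+)t^(-33) = 1e-33
  (-)t^(-32) = -1e-32
  (+)t^(-31) = 1e-31
  (-)t^(-30) = -1e-30
  (+)t^(-29) = 1e-29
  (-)t^(-28) = -1e-28
  (+)t^(-27) = 1e-27
  (-)t^(-26) = -1e-26
  (+)t^(-25) = 1e-25
  (-)t^(-24) = -1e-24
  (+)t^(-23) = 1e-23
  (-)t^(-22) = -1e-22
  (+)t^(-21) = 1e-21
  (+)t^(-19) = 1e-19
Sum = (-1e-58) + (1e-57) + (-1e-56) + (1e-55) + (-1e-54) + (1e-53) + (-1e-52) + (1e-51) + (-1e-50) + (1e-49) + (-1e-48) + (1e-47) + (-1e-46) + (1e-45) + (-1e-44) + (1e-43) + (-1e-42) + (1e-41) + (-1e-40) + (1e-39) + (-1e-38) + (1e-37) + (-1e-36) + (1e-35) + (-1e-34) + (1e-33) + (-1e-32) + (1e-31) + (-1e-30) + (1e-29) + (-1e-28) + (1e-27) + (-1e-26) + (1e-25) + (-1e-24) + (1e-23) + (-1e-22) + (1e-21) + (1e-19)
= 1.009090909e-19
Rounded to 6 significant figures: 1.00909e-19

1.00909e-19


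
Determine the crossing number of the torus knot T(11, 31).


For a torus knot T(p, q) with gcd(p,q)=1,
the crossing number is min(p*(q-1), q*(p-1)).
p*(q-1) = 11*30 = 330
q*(p-1) = 31*10 = 310
min(330, 310) = 310

310


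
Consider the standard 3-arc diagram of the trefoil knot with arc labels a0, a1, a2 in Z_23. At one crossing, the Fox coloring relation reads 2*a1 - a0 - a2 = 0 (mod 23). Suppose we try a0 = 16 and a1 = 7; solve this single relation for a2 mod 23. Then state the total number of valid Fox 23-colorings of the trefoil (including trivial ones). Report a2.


Step 1: Apply the given crossing relation 2*a1 - a0 - a2 = 0 (mod 23).
  a2 = 2*a1 - a0 mod 23
  a2 = 2*7 - 16 mod 23
  a2 = 14 - 16 mod 23
  a2 = -2 mod 23 = 21
Step 2: The trefoil has determinant 3.
  Number of Fox p-colorings (p prime) is p^2 if p = 3, else p.
  Since 23 does not divide 3, only trivial (constant) colorings exist.
  (So the trial a0 = 16, a1 = 7 with a0 != a1 does NOT extend to a valid coloring of the whole trefoil: the other two crossing relations require 3*(a1 - a0) = 0 (mod 23), which fails.)
  Total colorings = 23
Step 3: a2 = 21, total Fox 23-colorings = 23

21


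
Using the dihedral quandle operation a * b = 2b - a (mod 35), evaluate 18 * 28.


18 * 28 = 2*28 - 18 mod 35
= 56 - 18 mod 35
= 38 mod 35 = 3

3


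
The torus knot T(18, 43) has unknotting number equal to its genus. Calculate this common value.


For a torus knot T(p,q), both the unknotting number and genus equal (p-1)(q-1)/2.
= (18-1)(43-1)/2
= 17*42/2
= 714/2 = 357

357


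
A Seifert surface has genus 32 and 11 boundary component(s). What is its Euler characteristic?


chi = 2 - 2g - b
= 2 - 2*32 - 11
= 2 - 64 - 11 = -73

-73


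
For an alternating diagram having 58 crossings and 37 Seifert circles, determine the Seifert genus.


For alternating knots, g = (c - s + 1)/2.
= (58 - 37 + 1)/2
= 22/2 = 11

11


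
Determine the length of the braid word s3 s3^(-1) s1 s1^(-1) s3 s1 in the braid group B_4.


The word length counts the number of generators (including inverses).
Listing each generator: s3, s3^(-1), s1, s1^(-1), s3, s1
There are 6 generators in this braid word.

6


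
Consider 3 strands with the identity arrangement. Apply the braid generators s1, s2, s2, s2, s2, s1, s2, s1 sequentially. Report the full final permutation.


Starting with identity [1, 2, 3].
Apply generators in sequence:
  After s1: [2, 1, 3]
  After s2: [2, 3, 1]
  After s2: [2, 1, 3]
  After s2: [2, 3, 1]
  After s2: [2, 1, 3]
  After s1: [1, 2, 3]
  After s2: [1, 3, 2]
  After s1: [3, 1, 2]
Final permutation: [3, 1, 2]

[3, 1, 2]


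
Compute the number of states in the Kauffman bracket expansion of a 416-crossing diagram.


Each crossing contributes 2 choices (A-smoothing or B-smoothing).
Total states = 2^416 = 169230328010303641331690318856389386196071598838855992136870091590247882556495704531248437872567112920983350278405979725889536

169230328010303641331690318856389386196071598838855992136870091590247882556495704531248437872567112920983350278405979725889536


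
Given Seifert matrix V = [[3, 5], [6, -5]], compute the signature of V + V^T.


Step 1: V + V^T = [[6, 11], [11, -10]]
Step 2: trace = -4, det = -181
Step 3: Discriminant = (-4)^2 - 4*(-181) = 740
Step 4: Eigenvalues: 11.6015, -15.6015
Step 5: Signature = (# positive eigenvalues) - (# negative eigenvalues) = 0

0


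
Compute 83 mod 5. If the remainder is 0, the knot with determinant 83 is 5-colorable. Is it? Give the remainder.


Step 1: A knot is p-colorable if and only if p divides its determinant.
Step 2: Compute 83 mod 5.
83 = 16 * 5 + 3
Step 3: 83 mod 5 = 3
Step 4: The knot is 5-colorable: no

3


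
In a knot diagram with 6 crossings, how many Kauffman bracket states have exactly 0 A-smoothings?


We choose which 0 of 6 crossings get A-smoothings.
C(6, 0) = 6! / (0! * 6!)
= 1

1


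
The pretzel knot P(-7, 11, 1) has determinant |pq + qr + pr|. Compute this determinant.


Step 1: Compute pq + qr + pr.
pq = (-7)*11 = -77
qr = 11*1 = 11
pr = (-7)*1 = -7
pq + qr + pr = -77 + 11 + (-7) = -73
Step 2: Take absolute value.
det(P(-7,11,1)) = |-73| = 73

73


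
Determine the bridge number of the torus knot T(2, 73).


The bridge number of T(p,q) is min(p,q).
min(2, 73) = 2

2


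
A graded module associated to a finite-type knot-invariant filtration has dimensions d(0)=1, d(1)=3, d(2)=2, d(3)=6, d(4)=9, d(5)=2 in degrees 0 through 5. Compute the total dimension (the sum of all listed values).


Total dimension = d(0) + d(1) + ... + d(5)
= 1 + 3 + 2 + 6 + 9 + 2
= 23

23


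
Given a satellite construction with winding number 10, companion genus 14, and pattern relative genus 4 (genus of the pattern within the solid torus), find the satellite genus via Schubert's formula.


Schubert: g(satellite) = g_rel(pattern) + |winding| * g(companion),
where g_rel(pattern) is the genus of the pattern relative to the solid torus.
= 4 + 10 * 14
= 4 + 140 = 144

144


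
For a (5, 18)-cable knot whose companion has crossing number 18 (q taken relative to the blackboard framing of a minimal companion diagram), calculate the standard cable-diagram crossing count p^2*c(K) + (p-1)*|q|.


Step 1: Each of the c(K) crossings of the companion diagram becomes p*p = p^2 crossings among the p parallel strands, and each of the |q| twists s_1 s_2 ... s_(p-1) adds (p-1) crossings.
  Crossings = p^2 * c(K) + (p-1)*|q|
Step 2: = 5^2 * 18 + (5-1)*18
Step 3: = 25*18 + 4*18
Step 4: = 450 + 72 = 522

522


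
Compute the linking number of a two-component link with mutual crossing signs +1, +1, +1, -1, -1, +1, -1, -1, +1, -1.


Step 1: Count positive crossings: 5
Step 2: Count negative crossings: 5
Step 3: Sum of signs = 5 - 5 = 0
Step 4: Linking number = sum/2 = 0/2 = 0

0


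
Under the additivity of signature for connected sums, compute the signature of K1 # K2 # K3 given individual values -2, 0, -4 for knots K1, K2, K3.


The signature is additive under connected sum.
signature(K1 # K2 # K3) = (-2) + (0) + (-4)
= -6

-6


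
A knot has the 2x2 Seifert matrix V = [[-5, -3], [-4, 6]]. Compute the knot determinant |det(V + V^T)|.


Step 1: Form V + V^T where V = [[-5, -3], [-4, 6]]
  V^T = [[-5, -4], [-3, 6]]
  V + V^T = [[-10, -7], [-7, 12]]
Step 2: det(V + V^T) = (-10)*12 - (-7)*(-7)
  = -120 - 49 = -169
Step 3: Knot determinant = |det(V + V^T)| = |-169| = 169

169


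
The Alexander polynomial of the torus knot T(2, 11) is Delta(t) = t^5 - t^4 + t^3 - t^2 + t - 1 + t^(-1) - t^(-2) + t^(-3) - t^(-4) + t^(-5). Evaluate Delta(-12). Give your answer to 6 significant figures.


Substituting t = -12 into Delta(t) = t^5 - t^4 + t^3 - t^2 + t - 1 + t^(-1) - t^(-2) + t^(-3) - t^(-4) + t^(-5):
Term values: (-248832) + (-20736) + (-1728) + (-144) + (-12) + (-1) + (-0.0833333) + (-0.00694444) + (-0.000578704) + (-4.82253e-05) + (-4.01878e-06)
Sum = -271453.0909
Rounded to 6 significant figures: -271453

-271453


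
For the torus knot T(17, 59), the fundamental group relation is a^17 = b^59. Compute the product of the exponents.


The relation is a^17 = b^59.
Product of exponents = 17 * 59
= 1003

1003


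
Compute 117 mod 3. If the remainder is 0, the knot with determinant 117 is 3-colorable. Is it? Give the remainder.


Step 1: A knot is p-colorable if and only if p divides its determinant.
Step 2: Compute 117 mod 3.
117 = 39 * 3 + 0
Step 3: 117 mod 3 = 0
Step 4: The knot is 3-colorable: yes

0


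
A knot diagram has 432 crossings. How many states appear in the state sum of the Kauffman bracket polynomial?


Each crossing contributes 2 choices (A-smoothing or B-smoothing).
Total states = 2^432 = 11090678776483259438313656736572334813745748301503266300681918322458485231222502492159897624416558312389564843845614287315896631296

11090678776483259438313656736572334813745748301503266300681918322458485231222502492159897624416558312389564843845614287315896631296


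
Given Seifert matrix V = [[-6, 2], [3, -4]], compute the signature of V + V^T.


Step 1: V + V^T = [[-12, 5], [5, -8]]
Step 2: trace = -20, det = 71
Step 3: Discriminant = (-20)^2 - 4*71 = 116
Step 4: Eigenvalues: -4.61484, -15.3852
Step 5: Signature = (# positive eigenvalues) - (# negative eigenvalues) = -2

-2


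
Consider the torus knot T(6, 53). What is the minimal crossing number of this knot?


For a torus knot T(p, q) with gcd(p,q)=1,
the crossing number is min(p*(q-1), q*(p-1)).
p*(q-1) = 6*52 = 312
q*(p-1) = 53*5 = 265
min(312, 265) = 265

265


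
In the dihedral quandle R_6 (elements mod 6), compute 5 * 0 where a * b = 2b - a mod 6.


5 * 0 = 2*0 - 5 mod 6
= 0 - 5 mod 6
= -5 mod 6 = 1

1


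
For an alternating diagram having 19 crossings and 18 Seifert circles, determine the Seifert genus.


For alternating knots, g = (c - s + 1)/2.
= (19 - 18 + 1)/2
= 2/2 = 1

1


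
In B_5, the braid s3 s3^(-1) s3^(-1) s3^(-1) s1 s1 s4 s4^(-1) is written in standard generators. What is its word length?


The word length counts the number of generators (including inverses).
Listing each generator: s3, s3^(-1), s3^(-1), s3^(-1), s1, s1, s4, s4^(-1)
There are 8 generators in this braid word.

8


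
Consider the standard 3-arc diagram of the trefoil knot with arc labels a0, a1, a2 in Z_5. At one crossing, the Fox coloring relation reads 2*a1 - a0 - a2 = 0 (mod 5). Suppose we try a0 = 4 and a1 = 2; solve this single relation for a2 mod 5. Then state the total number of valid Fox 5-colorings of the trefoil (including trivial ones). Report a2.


Step 1: Apply the given crossing relation 2*a1 - a0 - a2 = 0 (mod 5).
  a2 = 2*a1 - a0 mod 5
  a2 = 2*2 - 4 mod 5
  a2 = 4 - 4 mod 5
  a2 = 0 mod 5 = 0
Step 2: The trefoil has determinant 3.
  Number of Fox p-colorings (p prime) is p^2 if p = 3, else p.
  Since 5 does not divide 3, only trivial (constant) colorings exist.
  (So the trial a0 = 4, a1 = 2 with a0 != a1 does NOT extend to a valid coloring of the whole trefoil: the other two crossing relations require 3*(a1 - a0) = 0 (mod 5), which fails.)
  Total colorings = 5
Step 3: a2 = 0, total Fox 5-colorings = 5

0


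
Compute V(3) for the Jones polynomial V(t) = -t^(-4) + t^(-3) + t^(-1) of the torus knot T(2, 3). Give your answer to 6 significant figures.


Substituting t = 3 into V(t) = -t^(-4) + t^(-3) + t^(-1):
  (-)t^(-4) = -0.0123457
  (+)t^(-3) = 0.037037
  (+)t^(-1) = 0.333333
Sum = (-0.0123457) + (0.037037) + (0.333333)
= 0.3580246914
Rounded to 6 significant figures: 0.358025

0.358025


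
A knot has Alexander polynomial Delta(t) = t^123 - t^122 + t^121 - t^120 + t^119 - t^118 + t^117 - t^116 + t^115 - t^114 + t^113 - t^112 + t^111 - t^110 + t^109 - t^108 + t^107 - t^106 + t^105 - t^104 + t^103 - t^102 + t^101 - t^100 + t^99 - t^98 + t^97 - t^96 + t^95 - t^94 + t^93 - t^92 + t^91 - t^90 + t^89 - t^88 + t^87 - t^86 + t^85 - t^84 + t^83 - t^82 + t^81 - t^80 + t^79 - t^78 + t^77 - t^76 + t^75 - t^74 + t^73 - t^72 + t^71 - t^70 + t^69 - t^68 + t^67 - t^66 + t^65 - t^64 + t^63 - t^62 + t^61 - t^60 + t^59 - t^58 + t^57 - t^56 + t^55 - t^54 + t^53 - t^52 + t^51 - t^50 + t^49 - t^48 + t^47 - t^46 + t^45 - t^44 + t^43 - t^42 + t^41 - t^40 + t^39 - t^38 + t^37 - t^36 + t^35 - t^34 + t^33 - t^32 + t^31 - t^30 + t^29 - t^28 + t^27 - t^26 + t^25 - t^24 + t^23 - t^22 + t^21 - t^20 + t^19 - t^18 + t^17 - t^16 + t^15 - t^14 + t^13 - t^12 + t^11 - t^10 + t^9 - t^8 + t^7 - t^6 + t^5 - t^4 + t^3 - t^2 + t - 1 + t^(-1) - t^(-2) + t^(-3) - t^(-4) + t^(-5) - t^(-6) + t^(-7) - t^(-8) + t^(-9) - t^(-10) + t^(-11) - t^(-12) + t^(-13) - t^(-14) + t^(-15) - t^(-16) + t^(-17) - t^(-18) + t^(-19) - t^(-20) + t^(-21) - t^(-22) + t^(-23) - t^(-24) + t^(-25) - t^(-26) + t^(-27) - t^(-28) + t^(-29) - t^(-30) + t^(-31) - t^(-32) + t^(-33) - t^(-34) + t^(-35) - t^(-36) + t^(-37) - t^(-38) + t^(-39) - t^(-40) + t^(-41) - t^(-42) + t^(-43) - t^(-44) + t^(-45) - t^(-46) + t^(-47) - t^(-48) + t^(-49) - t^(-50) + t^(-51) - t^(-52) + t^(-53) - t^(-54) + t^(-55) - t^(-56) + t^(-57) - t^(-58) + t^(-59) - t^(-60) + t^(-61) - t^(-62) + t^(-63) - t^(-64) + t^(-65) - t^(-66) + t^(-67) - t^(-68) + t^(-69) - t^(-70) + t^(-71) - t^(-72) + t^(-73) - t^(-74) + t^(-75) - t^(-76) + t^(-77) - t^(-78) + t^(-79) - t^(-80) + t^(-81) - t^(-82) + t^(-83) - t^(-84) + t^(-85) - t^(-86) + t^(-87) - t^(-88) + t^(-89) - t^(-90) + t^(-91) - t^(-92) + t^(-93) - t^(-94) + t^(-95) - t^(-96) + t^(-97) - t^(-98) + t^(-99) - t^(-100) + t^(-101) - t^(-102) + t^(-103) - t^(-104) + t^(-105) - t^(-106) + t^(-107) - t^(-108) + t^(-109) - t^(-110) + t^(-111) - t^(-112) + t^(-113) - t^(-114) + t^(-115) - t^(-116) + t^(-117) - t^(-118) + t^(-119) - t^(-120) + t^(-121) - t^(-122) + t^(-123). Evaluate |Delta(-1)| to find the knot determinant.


Step 1: The polynomial has 247 terms with alternating signs, exponents from 123 down to -123.
Step 2: Substitute t = -1. The i-th term has coefficient (-1)^i and exponent (m-i),
  so its value is (-1)^i * (-1)^(m-i) = (-1)^m = -1 for every i.
Step 3: All 247 terms equal -1, so Delta(-1) = 247 * (-1) = -247
Step 4: |Delta(-1)| = 247

247


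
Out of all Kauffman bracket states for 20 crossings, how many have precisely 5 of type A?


We choose which 5 of 20 crossings get A-smoothings.
C(20, 5) = 20! / (5! * 15!)
= 15504

15504


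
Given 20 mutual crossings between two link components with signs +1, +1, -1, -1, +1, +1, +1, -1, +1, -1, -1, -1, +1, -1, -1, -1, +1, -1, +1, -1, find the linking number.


Step 1: Count positive crossings: 9
Step 2: Count negative crossings: 11
Step 3: Sum of signs = 9 - 11 = -2
Step 4: Linking number = sum/2 = -2/2 = -1

-1


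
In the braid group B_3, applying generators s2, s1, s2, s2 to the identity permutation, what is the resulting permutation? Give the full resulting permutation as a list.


Starting with identity [1, 2, 3].
Apply generators in sequence:
  After s2: [1, 3, 2]
  After s1: [3, 1, 2]
  After s2: [3, 2, 1]
  After s2: [3, 1, 2]
Final permutation: [3, 1, 2]

[3, 1, 2]


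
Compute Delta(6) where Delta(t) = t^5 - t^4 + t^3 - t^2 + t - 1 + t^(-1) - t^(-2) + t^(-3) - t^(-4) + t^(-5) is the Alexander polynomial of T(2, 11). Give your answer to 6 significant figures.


Substituting t = 6 into Delta(t) = t^5 - t^4 + t^3 - t^2 + t - 1 + t^(-1) - t^(-2) + t^(-3) - t^(-4) + t^(-5):
Term values: (7776) + (-1296) + (216) + (-36) + (6) + (-1) + (0.166667) + (-0.0277778) + (0.00462963) + (-0.000771605) + (0.000128601)
Sum = 6665.142876
Rounded to 6 significant figures: 6665.14

6665.14


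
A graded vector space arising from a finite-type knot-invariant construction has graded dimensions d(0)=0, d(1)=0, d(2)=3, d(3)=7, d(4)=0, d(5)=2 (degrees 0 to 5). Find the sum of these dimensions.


Total dimension = d(0) + d(1) + ... + d(5)
= 0 + 0 + 3 + 7 + 0 + 2
= 12

12


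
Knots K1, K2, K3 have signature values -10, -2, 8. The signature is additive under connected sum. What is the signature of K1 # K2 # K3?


The signature is additive under connected sum.
signature(K1 # K2 # K3) = (-10) + (-2) + (8)
= -4

-4


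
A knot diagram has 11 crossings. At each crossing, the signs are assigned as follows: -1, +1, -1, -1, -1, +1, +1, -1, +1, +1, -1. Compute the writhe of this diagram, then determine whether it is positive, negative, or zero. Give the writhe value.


Step 1: Count positive crossings (+1).
Positive crossings: 5
Step 2: Count negative crossings (-1).
Negative crossings: 6
Step 3: Writhe = (positive) - (negative)
w = 5 - 6 = -1
Step 4: |w| = 1, and w is negative

-1


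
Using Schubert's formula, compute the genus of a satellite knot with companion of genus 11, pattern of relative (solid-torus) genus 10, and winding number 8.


Schubert: g(satellite) = g_rel(pattern) + |winding| * g(companion),
where g_rel(pattern) is the genus of the pattern relative to the solid torus.
= 10 + 8 * 11
= 10 + 88 = 98

98


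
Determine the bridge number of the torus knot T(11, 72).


The bridge number of T(p,q) is min(p,q).
min(11, 72) = 11

11


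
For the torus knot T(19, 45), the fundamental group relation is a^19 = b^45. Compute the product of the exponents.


The relation is a^19 = b^45.
Product of exponents = 19 * 45
= 855

855


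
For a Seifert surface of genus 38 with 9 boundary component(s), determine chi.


chi = 2 - 2g - b
= 2 - 2*38 - 9
= 2 - 76 - 9 = -83

-83


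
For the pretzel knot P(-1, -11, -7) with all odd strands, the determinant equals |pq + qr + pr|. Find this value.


Step 1: Compute pq + qr + pr.
pq = (-1)*(-11) = 11
qr = (-11)*(-7) = 77
pr = (-1)*(-7) = 7
pq + qr + pr = 11 + 77 + 7 = 95
Step 2: Take absolute value.
det(P(-1,-11,-7)) = |95| = 95

95


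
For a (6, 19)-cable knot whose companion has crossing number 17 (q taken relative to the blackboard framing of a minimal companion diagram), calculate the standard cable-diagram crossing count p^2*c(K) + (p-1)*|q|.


Step 1: Each of the c(K) crossings of the companion diagram becomes p*p = p^2 crossings among the p parallel strands, and each of the |q| twists s_1 s_2 ... s_(p-1) adds (p-1) crossings.
  Crossings = p^2 * c(K) + (p-1)*|q|
Step 2: = 6^2 * 17 + (6-1)*19
Step 3: = 36*17 + 5*19
Step 4: = 612 + 95 = 707

707


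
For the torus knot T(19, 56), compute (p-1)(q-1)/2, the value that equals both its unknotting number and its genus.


For a torus knot T(p,q), both the unknotting number and genus equal (p-1)(q-1)/2.
= (19-1)(56-1)/2
= 18*55/2
= 990/2 = 495

495


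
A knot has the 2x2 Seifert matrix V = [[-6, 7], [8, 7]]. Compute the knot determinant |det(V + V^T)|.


Step 1: Form V + V^T where V = [[-6, 7], [8, 7]]
  V^T = [[-6, 8], [7, 7]]
  V + V^T = [[-12, 15], [15, 14]]
Step 2: det(V + V^T) = (-12)*14 - 15*15
  = -168 - 225 = -393
Step 3: Knot determinant = |det(V + V^T)| = |-393| = 393

393


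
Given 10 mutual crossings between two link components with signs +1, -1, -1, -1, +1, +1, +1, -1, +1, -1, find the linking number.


Step 1: Count positive crossings: 5
Step 2: Count negative crossings: 5
Step 3: Sum of signs = 5 - 5 = 0
Step 4: Linking number = sum/2 = 0/2 = 0

0


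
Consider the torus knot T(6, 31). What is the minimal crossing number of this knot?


For a torus knot T(p, q) with gcd(p,q)=1,
the crossing number is min(p*(q-1), q*(p-1)).
p*(q-1) = 6*30 = 180
q*(p-1) = 31*5 = 155
min(180, 155) = 155

155


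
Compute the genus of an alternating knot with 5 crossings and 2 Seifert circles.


For alternating knots, g = (c - s + 1)/2.
= (5 - 2 + 1)/2
= 4/2 = 2

2


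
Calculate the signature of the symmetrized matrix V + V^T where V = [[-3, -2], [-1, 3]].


Step 1: V + V^T = [[-6, -3], [-3, 6]]
Step 2: trace = 0, det = -45
Step 3: Discriminant = 0^2 - 4*(-45) = 180
Step 4: Eigenvalues: 6.7082, -6.7082
Step 5: Signature = (# positive eigenvalues) - (# negative eigenvalues) = 0

0


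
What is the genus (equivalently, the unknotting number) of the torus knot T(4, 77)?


For a torus knot T(p,q), both the unknotting number and genus equal (p-1)(q-1)/2.
= (4-1)(77-1)/2
= 3*76/2
= 228/2 = 114

114


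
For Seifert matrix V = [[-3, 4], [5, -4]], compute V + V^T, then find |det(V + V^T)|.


Step 1: Form V + V^T where V = [[-3, 4], [5, -4]]
  V^T = [[-3, 5], [4, -4]]
  V + V^T = [[-6, 9], [9, -8]]
Step 2: det(V + V^T) = (-6)*(-8) - 9*9
  = 48 - 81 = -33
Step 3: Knot determinant = |det(V + V^T)| = |-33| = 33

33


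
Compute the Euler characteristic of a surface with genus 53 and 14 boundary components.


chi = 2 - 2g - b
= 2 - 2*53 - 14
= 2 - 106 - 14 = -118

-118


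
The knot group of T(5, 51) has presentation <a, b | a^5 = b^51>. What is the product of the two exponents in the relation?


The relation is a^5 = b^51.
Product of exponents = 5 * 51
= 255

255


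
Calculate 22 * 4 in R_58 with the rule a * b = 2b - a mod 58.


22 * 4 = 2*4 - 22 mod 58
= 8 - 22 mod 58
= -14 mod 58 = 44

44


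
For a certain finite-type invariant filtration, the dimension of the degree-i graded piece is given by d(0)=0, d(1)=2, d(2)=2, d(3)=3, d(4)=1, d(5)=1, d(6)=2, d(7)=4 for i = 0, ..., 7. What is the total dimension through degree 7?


Total dimension = d(0) + d(1) + ... + d(7)
= 0 + 2 + 2 + 3 + 1 + 1 + 2 + 4
= 15

15


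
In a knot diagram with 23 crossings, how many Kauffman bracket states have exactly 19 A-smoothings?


We choose which 19 of 23 crossings get A-smoothings.
C(23, 19) = 23! / (19! * 4!)
= 8855

8855


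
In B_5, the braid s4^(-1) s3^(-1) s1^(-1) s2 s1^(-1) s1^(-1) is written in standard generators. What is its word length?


The word length counts the number of generators (including inverses).
Listing each generator: s4^(-1), s3^(-1), s1^(-1), s2, s1^(-1), s1^(-1)
There are 6 generators in this braid word.

6


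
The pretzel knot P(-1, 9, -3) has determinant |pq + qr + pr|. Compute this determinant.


Step 1: Compute pq + qr + pr.
pq = (-1)*9 = -9
qr = 9*(-3) = -27
pr = (-1)*(-3) = 3
pq + qr + pr = -9 + (-27) + 3 = -33
Step 2: Take absolute value.
det(P(-1,9,-3)) = |-33| = 33

33


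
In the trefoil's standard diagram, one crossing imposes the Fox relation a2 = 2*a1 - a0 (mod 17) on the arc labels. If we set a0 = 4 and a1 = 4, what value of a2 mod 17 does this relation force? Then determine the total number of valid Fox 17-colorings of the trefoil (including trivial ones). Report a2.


Step 1: Apply the given crossing relation 2*a1 - a0 - a2 = 0 (mod 17).
  a2 = 2*a1 - a0 mod 17
  a2 = 2*4 - 4 mod 17
  a2 = 8 - 4 mod 17
  a2 = 4 mod 17 = 4
Step 2: The trefoil has determinant 3.
  Number of Fox p-colorings (p prime) is p^2 if p = 3, else p.
  Since 17 does not divide 3, only trivial (constant) colorings exist.
  (Here a0 = a1 = a2 = 4, the constant coloring, which is valid.)
  Total colorings = 17
Step 3: a2 = 4, total Fox 17-colorings = 17

4


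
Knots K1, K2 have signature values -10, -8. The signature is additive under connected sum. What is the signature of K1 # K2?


The signature is additive under connected sum.
signature(K1 # K2) = (-10) + (-8)
= -18

-18


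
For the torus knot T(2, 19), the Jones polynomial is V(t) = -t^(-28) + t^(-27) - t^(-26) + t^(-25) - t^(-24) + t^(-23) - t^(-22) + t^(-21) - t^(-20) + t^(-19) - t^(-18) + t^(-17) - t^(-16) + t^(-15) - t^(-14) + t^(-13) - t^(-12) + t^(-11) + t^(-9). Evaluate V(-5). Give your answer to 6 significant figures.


Substituting t = -5 into V(t) = -t^(-28) + t^(-27) - t^(-26) + t^(-25) - t^(-24) + t^(-23) - t^(-22) + t^(-21) - t^(-20) + t^(-19) - t^(-18) + t^(-17) - t^(-16) + t^(-15) - t^(-14) + t^(-13) - t^(-12) + t^(-11) + t^(-9):
  (-)t^(-28) = -2.68435e-20
  (+)t^(-27) = -1.34218e-19
  (-)t^(-26) = -6.71089e-19
  (+)t^(-25) = -3.35544e-18
  (-)t^(-24) = -1.67772e-17
  (+)t^(-23) = -8.38861e-17
  (-)t^(-22) = -4.1943e-16
  (+)t^(-21) = -2.09715e-15
  (-)t^(-20) = -1.04858e-14
  (+)t^(-19) = -5.24288e-14
  (-)t^(-18) = -2.62144e-13
  (+)t^(-17) = -1.31072e-12
  (-)t^(-16) = -6.5536e-12
  (+)t^(-15) = -3.2768e-11
  (-)t^(-14) = -1.6384e-10
  (+)t^(-13) = -8.192e-10
  (-)t^(-12) = -4.096e-09
  (+)t^(-11) = -2.048e-08
  (+)t^(-9) = -5.12e-07
Sum = (-2.68435e-20) + (-1.34218e-19) + (-6.71089e-19) + (-3.35544e-18) + (-1.67772e-17) + (-8.38861e-17) + (-4.1943e-16) + (-2.09715e-15) + (-1.04858e-14) + (-5.24288e-14) + (-2.62144e-13) + (-1.31072e-12) + (-6.5536e-12) + (-3.2768e-11) + (-1.6384e-10) + (-8.192e-10) + (-4.096e-09) + (-2.048e-08) + (-5.12e-07)
= -5.376e-07
Rounded to 6 significant figures: -5.376e-07

-5.376e-07


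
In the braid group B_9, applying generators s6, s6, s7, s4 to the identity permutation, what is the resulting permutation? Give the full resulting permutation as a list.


Starting with identity [1, 2, 3, 4, 5, 6, 7, 8, 9].
Apply generators in sequence:
  After s6: [1, 2, 3, 4, 5, 7, 6, 8, 9]
  After s6: [1, 2, 3, 4, 5, 6, 7, 8, 9]
  After s7: [1, 2, 3, 4, 5, 6, 8, 7, 9]
  After s4: [1, 2, 3, 5, 4, 6, 8, 7, 9]
Final permutation: [1, 2, 3, 5, 4, 6, 8, 7, 9]

[1, 2, 3, 5, 4, 6, 8, 7, 9]


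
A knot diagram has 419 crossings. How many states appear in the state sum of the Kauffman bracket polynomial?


Each crossing contributes 2 choices (A-smoothing or B-smoothing).
Total states = 2^419 = 1353842624082429130653522550851115089568572790710847937094960732721983060451965636249987502980536903367866802227247837807116288

1353842624082429130653522550851115089568572790710847937094960732721983060451965636249987502980536903367866802227247837807116288


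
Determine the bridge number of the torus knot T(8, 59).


The bridge number of T(p,q) is min(p,q).
min(8, 59) = 8

8


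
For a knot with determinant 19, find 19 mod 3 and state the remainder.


Step 1: A knot is p-colorable if and only if p divides its determinant.
Step 2: Compute 19 mod 3.
19 = 6 * 3 + 1
Step 3: 19 mod 3 = 1
Step 4: The knot is 3-colorable: no

1


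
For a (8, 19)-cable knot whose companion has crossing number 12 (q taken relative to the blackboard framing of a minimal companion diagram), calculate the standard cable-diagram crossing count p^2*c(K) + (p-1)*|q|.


Step 1: Each of the c(K) crossings of the companion diagram becomes p*p = p^2 crossings among the p parallel strands, and each of the |q| twists s_1 s_2 ... s_(p-1) adds (p-1) crossings.
  Crossings = p^2 * c(K) + (p-1)*|q|
Step 2: = 8^2 * 12 + (8-1)*19
Step 3: = 64*12 + 7*19
Step 4: = 768 + 133 = 901

901


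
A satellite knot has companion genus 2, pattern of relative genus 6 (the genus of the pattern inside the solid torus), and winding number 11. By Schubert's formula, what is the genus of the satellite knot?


Schubert: g(satellite) = g_rel(pattern) + |winding| * g(companion),
where g_rel(pattern) is the genus of the pattern relative to the solid torus.
= 6 + 11 * 2
= 6 + 22 = 28

28


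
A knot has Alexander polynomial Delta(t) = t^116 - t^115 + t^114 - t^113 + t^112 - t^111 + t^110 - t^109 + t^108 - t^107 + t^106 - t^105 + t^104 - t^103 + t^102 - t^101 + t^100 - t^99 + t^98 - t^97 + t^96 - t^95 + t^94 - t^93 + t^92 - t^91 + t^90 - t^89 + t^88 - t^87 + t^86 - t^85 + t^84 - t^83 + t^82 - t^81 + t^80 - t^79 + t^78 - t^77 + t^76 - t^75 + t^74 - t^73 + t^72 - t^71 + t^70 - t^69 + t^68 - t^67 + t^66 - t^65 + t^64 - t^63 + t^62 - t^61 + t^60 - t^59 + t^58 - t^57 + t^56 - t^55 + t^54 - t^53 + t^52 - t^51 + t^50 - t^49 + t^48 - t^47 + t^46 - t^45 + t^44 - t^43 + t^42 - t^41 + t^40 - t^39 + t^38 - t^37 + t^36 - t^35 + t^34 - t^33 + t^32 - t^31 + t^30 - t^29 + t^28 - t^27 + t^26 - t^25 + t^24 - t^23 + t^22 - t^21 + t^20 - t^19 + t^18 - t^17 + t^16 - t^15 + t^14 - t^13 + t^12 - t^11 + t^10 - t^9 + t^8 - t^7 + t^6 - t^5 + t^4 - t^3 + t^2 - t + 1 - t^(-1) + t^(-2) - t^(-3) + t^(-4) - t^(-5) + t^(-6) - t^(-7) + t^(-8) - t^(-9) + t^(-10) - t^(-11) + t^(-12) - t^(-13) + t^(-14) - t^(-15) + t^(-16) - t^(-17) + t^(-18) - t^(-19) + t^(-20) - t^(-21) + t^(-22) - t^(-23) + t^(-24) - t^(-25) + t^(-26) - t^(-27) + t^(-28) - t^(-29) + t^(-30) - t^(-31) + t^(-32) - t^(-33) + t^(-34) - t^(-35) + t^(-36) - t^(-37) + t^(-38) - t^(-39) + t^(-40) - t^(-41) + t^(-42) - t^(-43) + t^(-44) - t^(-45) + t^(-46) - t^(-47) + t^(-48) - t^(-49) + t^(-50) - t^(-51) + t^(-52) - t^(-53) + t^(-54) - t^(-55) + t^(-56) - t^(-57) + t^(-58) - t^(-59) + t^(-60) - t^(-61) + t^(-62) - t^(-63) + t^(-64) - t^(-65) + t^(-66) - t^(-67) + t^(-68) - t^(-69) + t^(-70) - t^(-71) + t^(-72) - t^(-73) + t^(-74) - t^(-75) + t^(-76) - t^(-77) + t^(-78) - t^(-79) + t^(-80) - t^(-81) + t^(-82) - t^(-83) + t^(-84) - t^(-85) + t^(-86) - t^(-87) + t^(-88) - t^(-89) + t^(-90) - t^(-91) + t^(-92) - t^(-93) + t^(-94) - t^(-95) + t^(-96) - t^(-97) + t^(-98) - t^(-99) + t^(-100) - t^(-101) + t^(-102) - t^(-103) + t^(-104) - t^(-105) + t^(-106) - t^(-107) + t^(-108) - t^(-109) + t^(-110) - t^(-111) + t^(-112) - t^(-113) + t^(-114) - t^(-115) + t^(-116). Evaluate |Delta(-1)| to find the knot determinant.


Step 1: The polynomial has 233 terms with alternating signs, exponents from 116 down to -116.
Step 2: Substitute t = -1. The i-th term has coefficient (-1)^i and exponent (m-i),
  so its value is (-1)^i * (-1)^(m-i) = (-1)^m = 1 for every i.
Step 3: All 233 terms equal 1, so Delta(-1) = 233 * (1) = 233
Step 4: |Delta(-1)| = 233

233


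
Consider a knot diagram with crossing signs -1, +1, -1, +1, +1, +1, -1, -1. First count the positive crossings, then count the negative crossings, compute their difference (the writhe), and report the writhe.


Step 1: Count positive crossings (+1).
Positive crossings: 4
Step 2: Count negative crossings (-1).
Negative crossings: 4
Step 3: Writhe = (positive) - (negative)
w = 4 - 4 = 0
Step 4: |w| = 0, and w is zero

0


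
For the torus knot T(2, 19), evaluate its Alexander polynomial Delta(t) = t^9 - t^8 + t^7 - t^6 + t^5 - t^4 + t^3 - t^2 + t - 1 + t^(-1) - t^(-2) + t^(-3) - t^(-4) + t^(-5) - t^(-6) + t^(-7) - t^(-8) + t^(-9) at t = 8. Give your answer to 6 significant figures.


Substituting t = 8 into Delta(t) = t^9 - t^8 + t^7 - t^6 + t^5 - t^4 + t^3 - t^2 + t - 1 + t^(-1) - t^(-2) + t^(-3) - t^(-4) + t^(-5) - t^(-6) + t^(-7) - t^(-8) + t^(-9):
Term values: (134217728) + (-16777216) + (2097152) + (-262144) + (32768) + (-4096) + (512) + (-64) + (8) + (-1) + (0.125) + (-0.015625) + (0.00195312) + (-0.000244141) + (3.05176e-05) + (-3.8147e-06) + (4.76837e-07) + (-5.96046e-08) + (7.45058e-09)
Sum = 119304647.1
Rounded to 6 significant figures: 1.19305e+08

1.19305e+08


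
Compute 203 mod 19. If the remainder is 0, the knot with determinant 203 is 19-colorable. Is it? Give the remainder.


Step 1: A knot is p-colorable if and only if p divides its determinant.
Step 2: Compute 203 mod 19.
203 = 10 * 19 + 13
Step 3: 203 mod 19 = 13
Step 4: The knot is 19-colorable: no

13


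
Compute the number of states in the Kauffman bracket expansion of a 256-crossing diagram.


Each crossing contributes 2 choices (A-smoothing or B-smoothing).
Total states = 2^256 = 115792089237316195423570985008687907853269984665640564039457584007913129639936

115792089237316195423570985008687907853269984665640564039457584007913129639936


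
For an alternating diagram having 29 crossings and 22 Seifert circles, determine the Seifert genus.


For alternating knots, g = (c - s + 1)/2.
= (29 - 22 + 1)/2
= 8/2 = 4

4


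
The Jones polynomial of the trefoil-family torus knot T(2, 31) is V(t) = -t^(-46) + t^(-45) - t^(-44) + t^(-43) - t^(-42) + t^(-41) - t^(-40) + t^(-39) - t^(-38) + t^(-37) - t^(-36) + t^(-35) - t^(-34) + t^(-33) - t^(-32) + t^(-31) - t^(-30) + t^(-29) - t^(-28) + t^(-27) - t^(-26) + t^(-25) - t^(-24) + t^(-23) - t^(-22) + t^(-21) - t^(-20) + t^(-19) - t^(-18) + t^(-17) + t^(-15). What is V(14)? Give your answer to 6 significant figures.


Substituting t = 14 into V(t) = -t^(-46) + t^(-45) - t^(-44) + t^(-43) - t^(-42) + t^(-41) - t^(-40) + t^(-39) - t^(-38) + t^(-37) - t^(-36) + t^(-35) - t^(-34) + t^(-33) - t^(-32) + t^(-31) - t^(-30) + t^(-29) - t^(-28) + t^(-27) - t^(-26) + t^(-25) - t^(-24) + t^(-23) - t^(-22) + t^(-21) - t^(-20) + t^(-19) - t^(-18) + t^(-17) + t^(-15):
  (-)t^(-46) = -1.89719e-53
  (+)t^(-45) = 2.65606e-52
  (-)t^(-44) = -3.71849e-51
  (+)t^(-43) = 5.20588e-50
  (-)t^(-42) = -7.28824e-49
  (+)t^(-41) = 1.02035e-47
  (-)t^(-40) = -1.42849e-46
  (+)t^(-39) = 1.99989e-45
  (-)t^(-38) = -2.79985e-44
  (+)t^(-37) = 3.91979e-43
  (-)t^(-36) = -5.4877e-42
  (+)t^(-35) = 7.68279e-41
  (-)t^(-34) = -1.07559e-39
  (+)t^(-33) = 1.50583e-38
  (-)t^(-32) = -2.10816e-37
  (+)t^(-31) = 2.95142e-36
  (-)t^(-30) = -4.13199e-35
  (+)t^(-29) = 5.78478e-34
  (-)t^(-28) = -8.09869e-33
  (+)t^(-27) = 1.13382e-31
  (-)t^(-26) = -1.58734e-30
  (+)t^(-25) = 2.22228e-29
  (-)t^(-24) = -3.11119e-28
  (+)t^(-23) = 4.35567e-27
  (-)t^(-22) = -6.09794e-26
  (+)t^(-21) = 8.53712e-25
  (-)t^(-20) = -1.1952e-23
  (+)t^(-19) = 1.67327e-22
  (-)t^(-18) = -2.34258e-21
  (+)t^(-17) = 3.27962e-20
  (+)t^(-15) = 6.42805e-18
Sum = (-1.89719e-53) + (2.65606e-52) + (-3.71849e-51) + (5.20588e-50) + (-7.28824e-49) + (1.02035e-47) + (-1.42849e-46) + (1.99989e-45) + (-2.79985e-44) + (3.91979e-43) + (-5.4877e-42) + (7.68279e-41) + (-1.07559e-39) + (1.50583e-38) + (-2.10816e-37) + (2.95142e-36) + (-4.13199e-35) + (5.78478e-34) + (-8.09869e-33) + (1.13382e-31) + (-1.58734e-30) + (2.22228e-29) + (-3.11119e-28) + (4.35567e-27) + (-6.09794e-26) + (8.53712e-25) + (-1.1952e-23) + (1.67327e-22) + (-2.34258e-21) + (3.27962e-20) + (6.42805e-18)
= 6.458663013e-18
Rounded to 6 significant figures: 6.45866e-18

6.45866e-18
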